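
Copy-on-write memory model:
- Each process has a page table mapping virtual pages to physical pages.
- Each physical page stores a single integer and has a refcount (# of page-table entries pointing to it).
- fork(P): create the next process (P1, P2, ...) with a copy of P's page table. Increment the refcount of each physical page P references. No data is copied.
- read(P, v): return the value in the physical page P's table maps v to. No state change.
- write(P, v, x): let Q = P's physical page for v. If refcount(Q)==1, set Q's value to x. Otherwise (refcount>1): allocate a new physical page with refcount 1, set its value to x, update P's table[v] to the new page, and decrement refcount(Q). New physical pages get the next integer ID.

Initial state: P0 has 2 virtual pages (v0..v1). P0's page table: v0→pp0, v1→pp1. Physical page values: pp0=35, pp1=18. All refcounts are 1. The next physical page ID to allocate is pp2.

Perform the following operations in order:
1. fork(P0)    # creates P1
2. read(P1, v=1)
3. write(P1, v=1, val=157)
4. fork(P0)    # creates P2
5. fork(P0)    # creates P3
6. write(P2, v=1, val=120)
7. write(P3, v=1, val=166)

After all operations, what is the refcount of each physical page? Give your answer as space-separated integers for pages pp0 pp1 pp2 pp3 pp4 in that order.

Op 1: fork(P0) -> P1. 2 ppages; refcounts: pp0:2 pp1:2
Op 2: read(P1, v1) -> 18. No state change.
Op 3: write(P1, v1, 157). refcount(pp1)=2>1 -> COPY to pp2. 3 ppages; refcounts: pp0:2 pp1:1 pp2:1
Op 4: fork(P0) -> P2. 3 ppages; refcounts: pp0:3 pp1:2 pp2:1
Op 5: fork(P0) -> P3. 3 ppages; refcounts: pp0:4 pp1:3 pp2:1
Op 6: write(P2, v1, 120). refcount(pp1)=3>1 -> COPY to pp3. 4 ppages; refcounts: pp0:4 pp1:2 pp2:1 pp3:1
Op 7: write(P3, v1, 166). refcount(pp1)=2>1 -> COPY to pp4. 5 ppages; refcounts: pp0:4 pp1:1 pp2:1 pp3:1 pp4:1

Answer: 4 1 1 1 1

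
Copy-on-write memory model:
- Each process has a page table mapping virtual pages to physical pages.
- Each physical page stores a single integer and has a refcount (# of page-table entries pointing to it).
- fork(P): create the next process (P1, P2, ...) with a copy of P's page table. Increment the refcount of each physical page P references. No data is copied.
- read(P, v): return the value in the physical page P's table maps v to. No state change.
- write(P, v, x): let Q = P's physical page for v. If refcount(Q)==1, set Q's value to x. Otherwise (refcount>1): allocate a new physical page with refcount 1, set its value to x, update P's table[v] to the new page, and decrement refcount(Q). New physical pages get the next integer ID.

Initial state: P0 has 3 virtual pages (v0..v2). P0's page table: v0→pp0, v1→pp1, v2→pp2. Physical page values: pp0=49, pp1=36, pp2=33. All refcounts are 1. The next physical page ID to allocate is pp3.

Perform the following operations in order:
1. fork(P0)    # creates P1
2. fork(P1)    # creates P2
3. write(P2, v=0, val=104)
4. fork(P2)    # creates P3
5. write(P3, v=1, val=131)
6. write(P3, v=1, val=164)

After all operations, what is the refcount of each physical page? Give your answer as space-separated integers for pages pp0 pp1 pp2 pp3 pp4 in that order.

Op 1: fork(P0) -> P1. 3 ppages; refcounts: pp0:2 pp1:2 pp2:2
Op 2: fork(P1) -> P2. 3 ppages; refcounts: pp0:3 pp1:3 pp2:3
Op 3: write(P2, v0, 104). refcount(pp0)=3>1 -> COPY to pp3. 4 ppages; refcounts: pp0:2 pp1:3 pp2:3 pp3:1
Op 4: fork(P2) -> P3. 4 ppages; refcounts: pp0:2 pp1:4 pp2:4 pp3:2
Op 5: write(P3, v1, 131). refcount(pp1)=4>1 -> COPY to pp4. 5 ppages; refcounts: pp0:2 pp1:3 pp2:4 pp3:2 pp4:1
Op 6: write(P3, v1, 164). refcount(pp4)=1 -> write in place. 5 ppages; refcounts: pp0:2 pp1:3 pp2:4 pp3:2 pp4:1

Answer: 2 3 4 2 1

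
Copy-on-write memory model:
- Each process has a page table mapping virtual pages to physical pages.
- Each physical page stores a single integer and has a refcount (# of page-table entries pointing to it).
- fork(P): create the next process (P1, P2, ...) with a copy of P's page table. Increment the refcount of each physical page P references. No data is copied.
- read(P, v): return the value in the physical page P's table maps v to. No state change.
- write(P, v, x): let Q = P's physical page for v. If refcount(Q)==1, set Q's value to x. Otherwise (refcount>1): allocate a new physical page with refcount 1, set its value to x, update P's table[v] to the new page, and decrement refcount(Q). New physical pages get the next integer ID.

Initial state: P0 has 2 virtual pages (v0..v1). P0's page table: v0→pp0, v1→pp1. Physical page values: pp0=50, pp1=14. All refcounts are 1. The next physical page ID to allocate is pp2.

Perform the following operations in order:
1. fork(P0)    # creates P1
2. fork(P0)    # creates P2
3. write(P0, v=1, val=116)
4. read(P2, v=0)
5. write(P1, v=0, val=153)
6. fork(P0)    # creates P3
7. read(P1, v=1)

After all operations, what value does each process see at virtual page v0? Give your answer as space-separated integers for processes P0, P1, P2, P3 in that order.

Answer: 50 153 50 50

Derivation:
Op 1: fork(P0) -> P1. 2 ppages; refcounts: pp0:2 pp1:2
Op 2: fork(P0) -> P2. 2 ppages; refcounts: pp0:3 pp1:3
Op 3: write(P0, v1, 116). refcount(pp1)=3>1 -> COPY to pp2. 3 ppages; refcounts: pp0:3 pp1:2 pp2:1
Op 4: read(P2, v0) -> 50. No state change.
Op 5: write(P1, v0, 153). refcount(pp0)=3>1 -> COPY to pp3. 4 ppages; refcounts: pp0:2 pp1:2 pp2:1 pp3:1
Op 6: fork(P0) -> P3. 4 ppages; refcounts: pp0:3 pp1:2 pp2:2 pp3:1
Op 7: read(P1, v1) -> 14. No state change.
P0: v0 -> pp0 = 50
P1: v0 -> pp3 = 153
P2: v0 -> pp0 = 50
P3: v0 -> pp0 = 50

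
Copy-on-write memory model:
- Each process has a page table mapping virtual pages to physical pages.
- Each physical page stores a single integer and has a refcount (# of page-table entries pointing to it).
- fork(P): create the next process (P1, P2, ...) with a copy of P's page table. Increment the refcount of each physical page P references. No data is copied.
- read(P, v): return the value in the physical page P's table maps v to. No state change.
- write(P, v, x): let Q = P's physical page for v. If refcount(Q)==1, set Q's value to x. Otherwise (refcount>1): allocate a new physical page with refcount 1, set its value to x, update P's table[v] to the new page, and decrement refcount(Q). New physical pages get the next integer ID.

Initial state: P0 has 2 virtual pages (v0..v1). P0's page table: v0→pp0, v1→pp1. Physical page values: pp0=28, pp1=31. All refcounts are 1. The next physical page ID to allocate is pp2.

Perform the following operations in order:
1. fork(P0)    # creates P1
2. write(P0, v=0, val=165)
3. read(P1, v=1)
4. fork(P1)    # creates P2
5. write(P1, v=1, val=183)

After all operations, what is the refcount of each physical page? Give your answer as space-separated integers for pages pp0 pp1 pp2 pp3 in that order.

Op 1: fork(P0) -> P1. 2 ppages; refcounts: pp0:2 pp1:2
Op 2: write(P0, v0, 165). refcount(pp0)=2>1 -> COPY to pp2. 3 ppages; refcounts: pp0:1 pp1:2 pp2:1
Op 3: read(P1, v1) -> 31. No state change.
Op 4: fork(P1) -> P2. 3 ppages; refcounts: pp0:2 pp1:3 pp2:1
Op 5: write(P1, v1, 183). refcount(pp1)=3>1 -> COPY to pp3. 4 ppages; refcounts: pp0:2 pp1:2 pp2:1 pp3:1

Answer: 2 2 1 1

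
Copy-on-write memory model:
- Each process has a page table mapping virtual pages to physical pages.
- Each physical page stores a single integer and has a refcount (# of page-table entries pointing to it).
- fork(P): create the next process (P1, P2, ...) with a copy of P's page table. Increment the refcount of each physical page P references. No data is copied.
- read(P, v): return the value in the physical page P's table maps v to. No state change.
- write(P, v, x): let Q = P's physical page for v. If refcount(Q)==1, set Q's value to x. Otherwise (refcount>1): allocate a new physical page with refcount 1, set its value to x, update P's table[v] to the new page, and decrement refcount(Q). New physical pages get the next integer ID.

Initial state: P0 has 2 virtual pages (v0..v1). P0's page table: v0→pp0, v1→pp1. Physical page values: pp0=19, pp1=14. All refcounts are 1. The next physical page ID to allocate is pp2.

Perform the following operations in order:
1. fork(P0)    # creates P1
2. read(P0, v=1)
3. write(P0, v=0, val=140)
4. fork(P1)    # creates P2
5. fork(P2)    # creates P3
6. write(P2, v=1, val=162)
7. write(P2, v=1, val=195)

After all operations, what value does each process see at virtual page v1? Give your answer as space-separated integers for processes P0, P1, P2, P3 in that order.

Answer: 14 14 195 14

Derivation:
Op 1: fork(P0) -> P1. 2 ppages; refcounts: pp0:2 pp1:2
Op 2: read(P0, v1) -> 14. No state change.
Op 3: write(P0, v0, 140). refcount(pp0)=2>1 -> COPY to pp2. 3 ppages; refcounts: pp0:1 pp1:2 pp2:1
Op 4: fork(P1) -> P2. 3 ppages; refcounts: pp0:2 pp1:3 pp2:1
Op 5: fork(P2) -> P3. 3 ppages; refcounts: pp0:3 pp1:4 pp2:1
Op 6: write(P2, v1, 162). refcount(pp1)=4>1 -> COPY to pp3. 4 ppages; refcounts: pp0:3 pp1:3 pp2:1 pp3:1
Op 7: write(P2, v1, 195). refcount(pp3)=1 -> write in place. 4 ppages; refcounts: pp0:3 pp1:3 pp2:1 pp3:1
P0: v1 -> pp1 = 14
P1: v1 -> pp1 = 14
P2: v1 -> pp3 = 195
P3: v1 -> pp1 = 14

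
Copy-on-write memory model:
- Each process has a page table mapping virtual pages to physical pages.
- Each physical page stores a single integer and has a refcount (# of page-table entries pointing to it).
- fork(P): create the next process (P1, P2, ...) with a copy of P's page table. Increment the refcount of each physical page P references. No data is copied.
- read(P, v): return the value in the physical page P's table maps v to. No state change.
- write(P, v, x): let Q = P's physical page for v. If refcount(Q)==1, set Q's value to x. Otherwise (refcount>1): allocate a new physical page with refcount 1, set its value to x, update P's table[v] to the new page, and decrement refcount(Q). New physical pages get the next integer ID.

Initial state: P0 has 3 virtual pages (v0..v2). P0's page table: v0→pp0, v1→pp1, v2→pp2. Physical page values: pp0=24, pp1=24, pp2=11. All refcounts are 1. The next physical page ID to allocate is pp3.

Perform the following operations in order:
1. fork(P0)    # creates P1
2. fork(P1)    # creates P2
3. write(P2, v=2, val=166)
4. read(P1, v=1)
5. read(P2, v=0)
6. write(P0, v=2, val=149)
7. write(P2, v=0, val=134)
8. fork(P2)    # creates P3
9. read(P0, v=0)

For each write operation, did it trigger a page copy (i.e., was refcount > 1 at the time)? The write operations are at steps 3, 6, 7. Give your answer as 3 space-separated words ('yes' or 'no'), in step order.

Op 1: fork(P0) -> P1. 3 ppages; refcounts: pp0:2 pp1:2 pp2:2
Op 2: fork(P1) -> P2. 3 ppages; refcounts: pp0:3 pp1:3 pp2:3
Op 3: write(P2, v2, 166). refcount(pp2)=3>1 -> COPY to pp3. 4 ppages; refcounts: pp0:3 pp1:3 pp2:2 pp3:1
Op 4: read(P1, v1) -> 24. No state change.
Op 5: read(P2, v0) -> 24. No state change.
Op 6: write(P0, v2, 149). refcount(pp2)=2>1 -> COPY to pp4. 5 ppages; refcounts: pp0:3 pp1:3 pp2:1 pp3:1 pp4:1
Op 7: write(P2, v0, 134). refcount(pp0)=3>1 -> COPY to pp5. 6 ppages; refcounts: pp0:2 pp1:3 pp2:1 pp3:1 pp4:1 pp5:1
Op 8: fork(P2) -> P3. 6 ppages; refcounts: pp0:2 pp1:4 pp2:1 pp3:2 pp4:1 pp5:2
Op 9: read(P0, v0) -> 24. No state change.

yes yes yes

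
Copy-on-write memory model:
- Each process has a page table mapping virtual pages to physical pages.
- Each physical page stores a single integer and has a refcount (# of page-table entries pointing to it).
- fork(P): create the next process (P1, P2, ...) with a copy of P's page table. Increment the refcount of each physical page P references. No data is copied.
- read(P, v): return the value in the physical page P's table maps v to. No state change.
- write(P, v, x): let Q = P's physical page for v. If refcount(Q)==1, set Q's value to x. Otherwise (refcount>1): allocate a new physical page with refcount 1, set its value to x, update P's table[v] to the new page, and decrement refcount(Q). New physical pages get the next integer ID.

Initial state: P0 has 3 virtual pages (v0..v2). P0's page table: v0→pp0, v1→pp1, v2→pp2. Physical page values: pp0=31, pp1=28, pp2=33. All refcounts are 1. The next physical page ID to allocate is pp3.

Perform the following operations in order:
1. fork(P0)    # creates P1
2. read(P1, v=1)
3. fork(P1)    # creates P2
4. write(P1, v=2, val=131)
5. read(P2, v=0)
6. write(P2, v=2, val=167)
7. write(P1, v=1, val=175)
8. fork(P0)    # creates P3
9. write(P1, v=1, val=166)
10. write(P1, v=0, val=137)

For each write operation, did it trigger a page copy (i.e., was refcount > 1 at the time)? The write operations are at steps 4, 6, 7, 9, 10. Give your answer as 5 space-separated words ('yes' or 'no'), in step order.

Op 1: fork(P0) -> P1. 3 ppages; refcounts: pp0:2 pp1:2 pp2:2
Op 2: read(P1, v1) -> 28. No state change.
Op 3: fork(P1) -> P2. 3 ppages; refcounts: pp0:3 pp1:3 pp2:3
Op 4: write(P1, v2, 131). refcount(pp2)=3>1 -> COPY to pp3. 4 ppages; refcounts: pp0:3 pp1:3 pp2:2 pp3:1
Op 5: read(P2, v0) -> 31. No state change.
Op 6: write(P2, v2, 167). refcount(pp2)=2>1 -> COPY to pp4. 5 ppages; refcounts: pp0:3 pp1:3 pp2:1 pp3:1 pp4:1
Op 7: write(P1, v1, 175). refcount(pp1)=3>1 -> COPY to pp5. 6 ppages; refcounts: pp0:3 pp1:2 pp2:1 pp3:1 pp4:1 pp5:1
Op 8: fork(P0) -> P3. 6 ppages; refcounts: pp0:4 pp1:3 pp2:2 pp3:1 pp4:1 pp5:1
Op 9: write(P1, v1, 166). refcount(pp5)=1 -> write in place. 6 ppages; refcounts: pp0:4 pp1:3 pp2:2 pp3:1 pp4:1 pp5:1
Op 10: write(P1, v0, 137). refcount(pp0)=4>1 -> COPY to pp6. 7 ppages; refcounts: pp0:3 pp1:3 pp2:2 pp3:1 pp4:1 pp5:1 pp6:1

yes yes yes no yes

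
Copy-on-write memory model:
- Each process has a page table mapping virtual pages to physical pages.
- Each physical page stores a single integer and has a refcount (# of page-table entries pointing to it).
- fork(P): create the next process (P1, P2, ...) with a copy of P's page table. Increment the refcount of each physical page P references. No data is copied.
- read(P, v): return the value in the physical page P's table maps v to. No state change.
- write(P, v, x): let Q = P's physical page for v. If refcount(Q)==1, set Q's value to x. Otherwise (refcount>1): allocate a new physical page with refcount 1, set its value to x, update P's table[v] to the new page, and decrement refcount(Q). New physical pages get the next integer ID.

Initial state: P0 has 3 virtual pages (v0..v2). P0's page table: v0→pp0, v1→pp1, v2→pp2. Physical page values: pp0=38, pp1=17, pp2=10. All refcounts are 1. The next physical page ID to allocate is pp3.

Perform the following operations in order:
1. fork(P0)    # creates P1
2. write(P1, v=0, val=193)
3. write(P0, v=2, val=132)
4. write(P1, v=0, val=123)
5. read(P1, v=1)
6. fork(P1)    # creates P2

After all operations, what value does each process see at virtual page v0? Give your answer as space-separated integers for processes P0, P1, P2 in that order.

Op 1: fork(P0) -> P1. 3 ppages; refcounts: pp0:2 pp1:2 pp2:2
Op 2: write(P1, v0, 193). refcount(pp0)=2>1 -> COPY to pp3. 4 ppages; refcounts: pp0:1 pp1:2 pp2:2 pp3:1
Op 3: write(P0, v2, 132). refcount(pp2)=2>1 -> COPY to pp4. 5 ppages; refcounts: pp0:1 pp1:2 pp2:1 pp3:1 pp4:1
Op 4: write(P1, v0, 123). refcount(pp3)=1 -> write in place. 5 ppages; refcounts: pp0:1 pp1:2 pp2:1 pp3:1 pp4:1
Op 5: read(P1, v1) -> 17. No state change.
Op 6: fork(P1) -> P2. 5 ppages; refcounts: pp0:1 pp1:3 pp2:2 pp3:2 pp4:1
P0: v0 -> pp0 = 38
P1: v0 -> pp3 = 123
P2: v0 -> pp3 = 123

Answer: 38 123 123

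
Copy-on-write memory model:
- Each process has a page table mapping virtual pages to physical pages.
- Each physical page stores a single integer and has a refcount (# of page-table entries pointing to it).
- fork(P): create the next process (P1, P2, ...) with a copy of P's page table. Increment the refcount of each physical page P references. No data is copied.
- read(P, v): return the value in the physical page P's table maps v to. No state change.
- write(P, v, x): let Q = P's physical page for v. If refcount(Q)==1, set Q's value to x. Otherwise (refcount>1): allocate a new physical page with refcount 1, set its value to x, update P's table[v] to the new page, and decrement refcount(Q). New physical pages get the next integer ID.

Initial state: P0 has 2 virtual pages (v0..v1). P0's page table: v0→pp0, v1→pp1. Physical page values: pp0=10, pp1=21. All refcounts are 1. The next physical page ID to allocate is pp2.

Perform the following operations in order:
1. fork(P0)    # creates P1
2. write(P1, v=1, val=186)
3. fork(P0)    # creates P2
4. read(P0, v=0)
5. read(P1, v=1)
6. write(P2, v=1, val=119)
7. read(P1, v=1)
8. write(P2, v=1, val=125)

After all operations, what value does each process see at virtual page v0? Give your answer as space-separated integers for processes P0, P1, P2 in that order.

Answer: 10 10 10

Derivation:
Op 1: fork(P0) -> P1. 2 ppages; refcounts: pp0:2 pp1:2
Op 2: write(P1, v1, 186). refcount(pp1)=2>1 -> COPY to pp2. 3 ppages; refcounts: pp0:2 pp1:1 pp2:1
Op 3: fork(P0) -> P2. 3 ppages; refcounts: pp0:3 pp1:2 pp2:1
Op 4: read(P0, v0) -> 10. No state change.
Op 5: read(P1, v1) -> 186. No state change.
Op 6: write(P2, v1, 119). refcount(pp1)=2>1 -> COPY to pp3. 4 ppages; refcounts: pp0:3 pp1:1 pp2:1 pp3:1
Op 7: read(P1, v1) -> 186. No state change.
Op 8: write(P2, v1, 125). refcount(pp3)=1 -> write in place. 4 ppages; refcounts: pp0:3 pp1:1 pp2:1 pp3:1
P0: v0 -> pp0 = 10
P1: v0 -> pp0 = 10
P2: v0 -> pp0 = 10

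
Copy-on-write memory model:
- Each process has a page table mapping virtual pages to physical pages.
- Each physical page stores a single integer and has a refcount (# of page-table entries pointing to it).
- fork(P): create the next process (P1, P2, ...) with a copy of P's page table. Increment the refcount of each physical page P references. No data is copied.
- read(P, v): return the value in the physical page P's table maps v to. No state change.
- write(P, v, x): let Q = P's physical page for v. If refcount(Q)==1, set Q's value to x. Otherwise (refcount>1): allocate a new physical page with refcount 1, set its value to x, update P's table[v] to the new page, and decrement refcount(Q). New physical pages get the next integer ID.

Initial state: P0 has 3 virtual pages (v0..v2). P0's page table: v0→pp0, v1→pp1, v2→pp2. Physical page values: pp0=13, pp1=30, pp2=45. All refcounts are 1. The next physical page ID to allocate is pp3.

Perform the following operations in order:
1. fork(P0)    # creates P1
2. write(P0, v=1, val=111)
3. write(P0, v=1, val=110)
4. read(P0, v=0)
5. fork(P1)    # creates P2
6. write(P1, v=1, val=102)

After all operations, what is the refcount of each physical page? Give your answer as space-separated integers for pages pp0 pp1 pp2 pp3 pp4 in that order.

Answer: 3 1 3 1 1

Derivation:
Op 1: fork(P0) -> P1. 3 ppages; refcounts: pp0:2 pp1:2 pp2:2
Op 2: write(P0, v1, 111). refcount(pp1)=2>1 -> COPY to pp3. 4 ppages; refcounts: pp0:2 pp1:1 pp2:2 pp3:1
Op 3: write(P0, v1, 110). refcount(pp3)=1 -> write in place. 4 ppages; refcounts: pp0:2 pp1:1 pp2:2 pp3:1
Op 4: read(P0, v0) -> 13. No state change.
Op 5: fork(P1) -> P2. 4 ppages; refcounts: pp0:3 pp1:2 pp2:3 pp3:1
Op 6: write(P1, v1, 102). refcount(pp1)=2>1 -> COPY to pp4. 5 ppages; refcounts: pp0:3 pp1:1 pp2:3 pp3:1 pp4:1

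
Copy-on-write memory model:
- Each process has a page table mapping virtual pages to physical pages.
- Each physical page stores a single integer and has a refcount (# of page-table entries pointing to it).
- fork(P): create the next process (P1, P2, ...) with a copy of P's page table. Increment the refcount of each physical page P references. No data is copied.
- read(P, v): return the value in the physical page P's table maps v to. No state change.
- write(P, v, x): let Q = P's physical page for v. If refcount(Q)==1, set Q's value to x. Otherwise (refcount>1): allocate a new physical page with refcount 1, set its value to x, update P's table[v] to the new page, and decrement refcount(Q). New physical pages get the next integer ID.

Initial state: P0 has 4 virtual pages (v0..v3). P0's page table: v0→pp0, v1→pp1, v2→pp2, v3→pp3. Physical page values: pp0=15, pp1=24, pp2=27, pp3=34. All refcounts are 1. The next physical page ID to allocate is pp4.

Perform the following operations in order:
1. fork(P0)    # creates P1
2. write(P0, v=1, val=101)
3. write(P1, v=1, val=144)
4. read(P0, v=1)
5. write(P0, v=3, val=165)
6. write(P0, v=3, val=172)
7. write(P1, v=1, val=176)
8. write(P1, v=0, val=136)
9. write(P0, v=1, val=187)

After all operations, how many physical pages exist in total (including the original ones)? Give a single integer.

Answer: 7

Derivation:
Op 1: fork(P0) -> P1. 4 ppages; refcounts: pp0:2 pp1:2 pp2:2 pp3:2
Op 2: write(P0, v1, 101). refcount(pp1)=2>1 -> COPY to pp4. 5 ppages; refcounts: pp0:2 pp1:1 pp2:2 pp3:2 pp4:1
Op 3: write(P1, v1, 144). refcount(pp1)=1 -> write in place. 5 ppages; refcounts: pp0:2 pp1:1 pp2:2 pp3:2 pp4:1
Op 4: read(P0, v1) -> 101. No state change.
Op 5: write(P0, v3, 165). refcount(pp3)=2>1 -> COPY to pp5. 6 ppages; refcounts: pp0:2 pp1:1 pp2:2 pp3:1 pp4:1 pp5:1
Op 6: write(P0, v3, 172). refcount(pp5)=1 -> write in place. 6 ppages; refcounts: pp0:2 pp1:1 pp2:2 pp3:1 pp4:1 pp5:1
Op 7: write(P1, v1, 176). refcount(pp1)=1 -> write in place. 6 ppages; refcounts: pp0:2 pp1:1 pp2:2 pp3:1 pp4:1 pp5:1
Op 8: write(P1, v0, 136). refcount(pp0)=2>1 -> COPY to pp6. 7 ppages; refcounts: pp0:1 pp1:1 pp2:2 pp3:1 pp4:1 pp5:1 pp6:1
Op 9: write(P0, v1, 187). refcount(pp4)=1 -> write in place. 7 ppages; refcounts: pp0:1 pp1:1 pp2:2 pp3:1 pp4:1 pp5:1 pp6:1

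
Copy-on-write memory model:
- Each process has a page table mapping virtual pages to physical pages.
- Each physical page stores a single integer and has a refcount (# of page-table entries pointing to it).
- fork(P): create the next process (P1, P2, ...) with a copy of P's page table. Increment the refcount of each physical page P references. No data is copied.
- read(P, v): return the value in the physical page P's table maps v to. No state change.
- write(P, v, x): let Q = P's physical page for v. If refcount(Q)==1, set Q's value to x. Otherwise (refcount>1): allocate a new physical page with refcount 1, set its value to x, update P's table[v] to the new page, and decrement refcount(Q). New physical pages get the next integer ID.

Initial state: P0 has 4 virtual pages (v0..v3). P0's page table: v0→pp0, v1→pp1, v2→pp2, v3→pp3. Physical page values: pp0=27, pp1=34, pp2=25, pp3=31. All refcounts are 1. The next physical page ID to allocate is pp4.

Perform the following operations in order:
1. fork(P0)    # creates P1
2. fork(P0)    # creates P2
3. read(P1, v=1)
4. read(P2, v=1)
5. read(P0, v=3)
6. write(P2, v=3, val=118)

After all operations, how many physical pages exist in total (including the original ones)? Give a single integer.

Answer: 5

Derivation:
Op 1: fork(P0) -> P1. 4 ppages; refcounts: pp0:2 pp1:2 pp2:2 pp3:2
Op 2: fork(P0) -> P2. 4 ppages; refcounts: pp0:3 pp1:3 pp2:3 pp3:3
Op 3: read(P1, v1) -> 34. No state change.
Op 4: read(P2, v1) -> 34. No state change.
Op 5: read(P0, v3) -> 31. No state change.
Op 6: write(P2, v3, 118). refcount(pp3)=3>1 -> COPY to pp4. 5 ppages; refcounts: pp0:3 pp1:3 pp2:3 pp3:2 pp4:1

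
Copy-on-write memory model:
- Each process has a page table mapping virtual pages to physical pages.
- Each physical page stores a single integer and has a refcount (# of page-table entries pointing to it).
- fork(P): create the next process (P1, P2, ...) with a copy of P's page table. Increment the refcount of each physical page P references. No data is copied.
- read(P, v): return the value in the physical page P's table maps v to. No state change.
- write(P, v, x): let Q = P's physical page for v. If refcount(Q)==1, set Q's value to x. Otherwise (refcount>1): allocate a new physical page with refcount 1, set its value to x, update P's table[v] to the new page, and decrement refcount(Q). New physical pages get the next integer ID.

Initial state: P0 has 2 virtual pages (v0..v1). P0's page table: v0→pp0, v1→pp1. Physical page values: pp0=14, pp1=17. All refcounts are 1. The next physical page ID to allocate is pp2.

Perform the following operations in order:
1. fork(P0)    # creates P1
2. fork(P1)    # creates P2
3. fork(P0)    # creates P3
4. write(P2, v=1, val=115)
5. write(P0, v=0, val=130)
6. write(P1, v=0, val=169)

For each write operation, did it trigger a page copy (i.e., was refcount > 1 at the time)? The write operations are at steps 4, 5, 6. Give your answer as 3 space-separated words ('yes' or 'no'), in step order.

Op 1: fork(P0) -> P1. 2 ppages; refcounts: pp0:2 pp1:2
Op 2: fork(P1) -> P2. 2 ppages; refcounts: pp0:3 pp1:3
Op 3: fork(P0) -> P3. 2 ppages; refcounts: pp0:4 pp1:4
Op 4: write(P2, v1, 115). refcount(pp1)=4>1 -> COPY to pp2. 3 ppages; refcounts: pp0:4 pp1:3 pp2:1
Op 5: write(P0, v0, 130). refcount(pp0)=4>1 -> COPY to pp3. 4 ppages; refcounts: pp0:3 pp1:3 pp2:1 pp3:1
Op 6: write(P1, v0, 169). refcount(pp0)=3>1 -> COPY to pp4. 5 ppages; refcounts: pp0:2 pp1:3 pp2:1 pp3:1 pp4:1

yes yes yes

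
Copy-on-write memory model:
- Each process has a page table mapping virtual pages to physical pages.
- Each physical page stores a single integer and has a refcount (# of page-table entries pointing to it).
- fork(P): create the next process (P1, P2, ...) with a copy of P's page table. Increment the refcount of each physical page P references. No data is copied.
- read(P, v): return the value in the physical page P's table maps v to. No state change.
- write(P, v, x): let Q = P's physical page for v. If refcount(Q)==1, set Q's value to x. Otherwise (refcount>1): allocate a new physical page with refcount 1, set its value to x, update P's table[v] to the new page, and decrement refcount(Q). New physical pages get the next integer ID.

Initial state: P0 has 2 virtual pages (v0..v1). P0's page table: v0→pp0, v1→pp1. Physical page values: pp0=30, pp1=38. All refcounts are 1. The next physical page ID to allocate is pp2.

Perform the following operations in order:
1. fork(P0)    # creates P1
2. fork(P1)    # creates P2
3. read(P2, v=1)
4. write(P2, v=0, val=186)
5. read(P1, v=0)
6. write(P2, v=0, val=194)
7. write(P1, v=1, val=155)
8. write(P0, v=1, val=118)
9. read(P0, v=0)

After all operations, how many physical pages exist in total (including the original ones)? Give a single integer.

Answer: 5

Derivation:
Op 1: fork(P0) -> P1. 2 ppages; refcounts: pp0:2 pp1:2
Op 2: fork(P1) -> P2. 2 ppages; refcounts: pp0:3 pp1:3
Op 3: read(P2, v1) -> 38. No state change.
Op 4: write(P2, v0, 186). refcount(pp0)=3>1 -> COPY to pp2. 3 ppages; refcounts: pp0:2 pp1:3 pp2:1
Op 5: read(P1, v0) -> 30. No state change.
Op 6: write(P2, v0, 194). refcount(pp2)=1 -> write in place. 3 ppages; refcounts: pp0:2 pp1:3 pp2:1
Op 7: write(P1, v1, 155). refcount(pp1)=3>1 -> COPY to pp3. 4 ppages; refcounts: pp0:2 pp1:2 pp2:1 pp3:1
Op 8: write(P0, v1, 118). refcount(pp1)=2>1 -> COPY to pp4. 5 ppages; refcounts: pp0:2 pp1:1 pp2:1 pp3:1 pp4:1
Op 9: read(P0, v0) -> 30. No state change.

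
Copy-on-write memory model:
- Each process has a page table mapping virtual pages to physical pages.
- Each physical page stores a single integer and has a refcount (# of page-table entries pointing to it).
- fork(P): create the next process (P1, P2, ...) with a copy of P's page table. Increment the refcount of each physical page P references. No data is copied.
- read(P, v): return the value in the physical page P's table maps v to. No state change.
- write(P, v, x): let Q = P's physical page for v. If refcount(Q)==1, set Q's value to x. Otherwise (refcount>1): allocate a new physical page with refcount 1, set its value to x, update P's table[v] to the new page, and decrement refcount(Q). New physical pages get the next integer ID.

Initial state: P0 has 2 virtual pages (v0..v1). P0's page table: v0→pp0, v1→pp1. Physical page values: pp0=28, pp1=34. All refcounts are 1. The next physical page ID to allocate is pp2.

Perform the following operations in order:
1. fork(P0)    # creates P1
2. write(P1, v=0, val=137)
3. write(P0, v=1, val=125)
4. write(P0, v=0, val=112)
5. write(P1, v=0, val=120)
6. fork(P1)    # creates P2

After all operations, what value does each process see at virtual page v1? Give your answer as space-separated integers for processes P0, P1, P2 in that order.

Answer: 125 34 34

Derivation:
Op 1: fork(P0) -> P1. 2 ppages; refcounts: pp0:2 pp1:2
Op 2: write(P1, v0, 137). refcount(pp0)=2>1 -> COPY to pp2. 3 ppages; refcounts: pp0:1 pp1:2 pp2:1
Op 3: write(P0, v1, 125). refcount(pp1)=2>1 -> COPY to pp3. 4 ppages; refcounts: pp0:1 pp1:1 pp2:1 pp3:1
Op 4: write(P0, v0, 112). refcount(pp0)=1 -> write in place. 4 ppages; refcounts: pp0:1 pp1:1 pp2:1 pp3:1
Op 5: write(P1, v0, 120). refcount(pp2)=1 -> write in place. 4 ppages; refcounts: pp0:1 pp1:1 pp2:1 pp3:1
Op 6: fork(P1) -> P2. 4 ppages; refcounts: pp0:1 pp1:2 pp2:2 pp3:1
P0: v1 -> pp3 = 125
P1: v1 -> pp1 = 34
P2: v1 -> pp1 = 34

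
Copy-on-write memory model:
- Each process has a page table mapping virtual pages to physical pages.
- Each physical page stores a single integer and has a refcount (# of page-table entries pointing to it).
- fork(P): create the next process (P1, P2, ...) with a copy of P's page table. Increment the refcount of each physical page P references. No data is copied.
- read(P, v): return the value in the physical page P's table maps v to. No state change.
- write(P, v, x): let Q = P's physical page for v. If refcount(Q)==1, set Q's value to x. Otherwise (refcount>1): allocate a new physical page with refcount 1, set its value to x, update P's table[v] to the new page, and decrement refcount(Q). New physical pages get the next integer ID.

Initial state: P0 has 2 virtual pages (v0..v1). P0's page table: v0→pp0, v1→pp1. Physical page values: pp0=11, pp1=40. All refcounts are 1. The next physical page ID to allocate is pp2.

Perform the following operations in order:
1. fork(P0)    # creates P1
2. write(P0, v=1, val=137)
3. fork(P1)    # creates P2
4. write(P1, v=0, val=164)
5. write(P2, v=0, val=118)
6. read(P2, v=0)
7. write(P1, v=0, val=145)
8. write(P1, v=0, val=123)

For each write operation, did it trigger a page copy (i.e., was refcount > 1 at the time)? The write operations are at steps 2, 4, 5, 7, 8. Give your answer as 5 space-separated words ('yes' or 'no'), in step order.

Op 1: fork(P0) -> P1. 2 ppages; refcounts: pp0:2 pp1:2
Op 2: write(P0, v1, 137). refcount(pp1)=2>1 -> COPY to pp2. 3 ppages; refcounts: pp0:2 pp1:1 pp2:1
Op 3: fork(P1) -> P2. 3 ppages; refcounts: pp0:3 pp1:2 pp2:1
Op 4: write(P1, v0, 164). refcount(pp0)=3>1 -> COPY to pp3. 4 ppages; refcounts: pp0:2 pp1:2 pp2:1 pp3:1
Op 5: write(P2, v0, 118). refcount(pp0)=2>1 -> COPY to pp4. 5 ppages; refcounts: pp0:1 pp1:2 pp2:1 pp3:1 pp4:1
Op 6: read(P2, v0) -> 118. No state change.
Op 7: write(P1, v0, 145). refcount(pp3)=1 -> write in place. 5 ppages; refcounts: pp0:1 pp1:2 pp2:1 pp3:1 pp4:1
Op 8: write(P1, v0, 123). refcount(pp3)=1 -> write in place. 5 ppages; refcounts: pp0:1 pp1:2 pp2:1 pp3:1 pp4:1

yes yes yes no no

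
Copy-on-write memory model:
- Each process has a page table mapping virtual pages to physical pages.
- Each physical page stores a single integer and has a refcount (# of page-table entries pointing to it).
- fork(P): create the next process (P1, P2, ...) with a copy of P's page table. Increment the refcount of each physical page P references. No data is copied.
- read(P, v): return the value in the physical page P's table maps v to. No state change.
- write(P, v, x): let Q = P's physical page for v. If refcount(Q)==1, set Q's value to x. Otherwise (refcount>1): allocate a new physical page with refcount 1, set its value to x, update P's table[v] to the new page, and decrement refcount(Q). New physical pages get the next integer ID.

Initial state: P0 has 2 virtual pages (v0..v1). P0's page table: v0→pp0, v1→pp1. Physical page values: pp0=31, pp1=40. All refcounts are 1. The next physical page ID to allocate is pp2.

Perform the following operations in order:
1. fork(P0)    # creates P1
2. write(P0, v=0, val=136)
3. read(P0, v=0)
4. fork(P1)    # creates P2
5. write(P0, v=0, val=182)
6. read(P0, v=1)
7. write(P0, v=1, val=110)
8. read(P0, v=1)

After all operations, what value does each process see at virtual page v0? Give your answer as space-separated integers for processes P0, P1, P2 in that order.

Answer: 182 31 31

Derivation:
Op 1: fork(P0) -> P1. 2 ppages; refcounts: pp0:2 pp1:2
Op 2: write(P0, v0, 136). refcount(pp0)=2>1 -> COPY to pp2. 3 ppages; refcounts: pp0:1 pp1:2 pp2:1
Op 3: read(P0, v0) -> 136. No state change.
Op 4: fork(P1) -> P2. 3 ppages; refcounts: pp0:2 pp1:3 pp2:1
Op 5: write(P0, v0, 182). refcount(pp2)=1 -> write in place. 3 ppages; refcounts: pp0:2 pp1:3 pp2:1
Op 6: read(P0, v1) -> 40. No state change.
Op 7: write(P0, v1, 110). refcount(pp1)=3>1 -> COPY to pp3. 4 ppages; refcounts: pp0:2 pp1:2 pp2:1 pp3:1
Op 8: read(P0, v1) -> 110. No state change.
P0: v0 -> pp2 = 182
P1: v0 -> pp0 = 31
P2: v0 -> pp0 = 31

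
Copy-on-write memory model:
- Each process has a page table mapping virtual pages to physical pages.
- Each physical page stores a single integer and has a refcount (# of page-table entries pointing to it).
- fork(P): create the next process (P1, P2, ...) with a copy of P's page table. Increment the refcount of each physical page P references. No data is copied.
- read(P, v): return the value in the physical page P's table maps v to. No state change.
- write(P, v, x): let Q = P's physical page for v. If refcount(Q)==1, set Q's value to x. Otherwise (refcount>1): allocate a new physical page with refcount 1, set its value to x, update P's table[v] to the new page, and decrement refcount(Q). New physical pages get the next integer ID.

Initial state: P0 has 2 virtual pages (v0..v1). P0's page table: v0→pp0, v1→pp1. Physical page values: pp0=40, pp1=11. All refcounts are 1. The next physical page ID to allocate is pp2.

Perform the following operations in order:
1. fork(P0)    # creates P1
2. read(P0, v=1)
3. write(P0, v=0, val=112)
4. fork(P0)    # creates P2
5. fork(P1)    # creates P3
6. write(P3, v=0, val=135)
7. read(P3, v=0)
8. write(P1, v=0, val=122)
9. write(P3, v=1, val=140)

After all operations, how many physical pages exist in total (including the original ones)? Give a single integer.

Answer: 5

Derivation:
Op 1: fork(P0) -> P1. 2 ppages; refcounts: pp0:2 pp1:2
Op 2: read(P0, v1) -> 11. No state change.
Op 3: write(P0, v0, 112). refcount(pp0)=2>1 -> COPY to pp2. 3 ppages; refcounts: pp0:1 pp1:2 pp2:1
Op 4: fork(P0) -> P2. 3 ppages; refcounts: pp0:1 pp1:3 pp2:2
Op 5: fork(P1) -> P3. 3 ppages; refcounts: pp0:2 pp1:4 pp2:2
Op 6: write(P3, v0, 135). refcount(pp0)=2>1 -> COPY to pp3. 4 ppages; refcounts: pp0:1 pp1:4 pp2:2 pp3:1
Op 7: read(P3, v0) -> 135. No state change.
Op 8: write(P1, v0, 122). refcount(pp0)=1 -> write in place. 4 ppages; refcounts: pp0:1 pp1:4 pp2:2 pp3:1
Op 9: write(P3, v1, 140). refcount(pp1)=4>1 -> COPY to pp4. 5 ppages; refcounts: pp0:1 pp1:3 pp2:2 pp3:1 pp4:1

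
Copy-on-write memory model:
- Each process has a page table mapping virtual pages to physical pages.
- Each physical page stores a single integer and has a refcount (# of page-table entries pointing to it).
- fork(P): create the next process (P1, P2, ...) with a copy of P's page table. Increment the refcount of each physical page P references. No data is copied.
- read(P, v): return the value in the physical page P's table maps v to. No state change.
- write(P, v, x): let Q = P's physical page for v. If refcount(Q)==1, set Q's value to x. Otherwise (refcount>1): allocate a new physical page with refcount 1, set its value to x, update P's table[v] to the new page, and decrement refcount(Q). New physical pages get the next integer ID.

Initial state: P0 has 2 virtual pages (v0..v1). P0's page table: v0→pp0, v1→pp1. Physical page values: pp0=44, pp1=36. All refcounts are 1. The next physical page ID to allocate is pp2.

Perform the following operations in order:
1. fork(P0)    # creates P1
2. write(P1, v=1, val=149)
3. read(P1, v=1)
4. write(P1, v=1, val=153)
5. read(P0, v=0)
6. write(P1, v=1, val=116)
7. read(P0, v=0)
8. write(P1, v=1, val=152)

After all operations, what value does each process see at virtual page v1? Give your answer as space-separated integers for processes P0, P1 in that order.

Op 1: fork(P0) -> P1. 2 ppages; refcounts: pp0:2 pp1:2
Op 2: write(P1, v1, 149). refcount(pp1)=2>1 -> COPY to pp2. 3 ppages; refcounts: pp0:2 pp1:1 pp2:1
Op 3: read(P1, v1) -> 149. No state change.
Op 4: write(P1, v1, 153). refcount(pp2)=1 -> write in place. 3 ppages; refcounts: pp0:2 pp1:1 pp2:1
Op 5: read(P0, v0) -> 44. No state change.
Op 6: write(P1, v1, 116). refcount(pp2)=1 -> write in place. 3 ppages; refcounts: pp0:2 pp1:1 pp2:1
Op 7: read(P0, v0) -> 44. No state change.
Op 8: write(P1, v1, 152). refcount(pp2)=1 -> write in place. 3 ppages; refcounts: pp0:2 pp1:1 pp2:1
P0: v1 -> pp1 = 36
P1: v1 -> pp2 = 152

Answer: 36 152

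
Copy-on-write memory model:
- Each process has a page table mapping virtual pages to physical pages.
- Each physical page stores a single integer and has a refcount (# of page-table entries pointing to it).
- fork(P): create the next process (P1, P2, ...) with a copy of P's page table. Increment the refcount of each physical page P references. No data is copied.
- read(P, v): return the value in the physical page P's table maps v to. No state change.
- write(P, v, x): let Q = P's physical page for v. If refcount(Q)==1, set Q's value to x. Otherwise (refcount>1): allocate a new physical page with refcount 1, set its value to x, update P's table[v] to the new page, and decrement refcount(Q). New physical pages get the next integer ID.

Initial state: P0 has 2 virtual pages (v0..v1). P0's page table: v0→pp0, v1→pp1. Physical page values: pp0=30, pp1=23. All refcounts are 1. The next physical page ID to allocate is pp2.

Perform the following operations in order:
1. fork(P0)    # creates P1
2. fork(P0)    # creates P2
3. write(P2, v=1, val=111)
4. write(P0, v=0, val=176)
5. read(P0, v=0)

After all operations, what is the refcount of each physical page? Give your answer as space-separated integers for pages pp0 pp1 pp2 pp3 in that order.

Answer: 2 2 1 1

Derivation:
Op 1: fork(P0) -> P1. 2 ppages; refcounts: pp0:2 pp1:2
Op 2: fork(P0) -> P2. 2 ppages; refcounts: pp0:3 pp1:3
Op 3: write(P2, v1, 111). refcount(pp1)=3>1 -> COPY to pp2. 3 ppages; refcounts: pp0:3 pp1:2 pp2:1
Op 4: write(P0, v0, 176). refcount(pp0)=3>1 -> COPY to pp3. 4 ppages; refcounts: pp0:2 pp1:2 pp2:1 pp3:1
Op 5: read(P0, v0) -> 176. No state change.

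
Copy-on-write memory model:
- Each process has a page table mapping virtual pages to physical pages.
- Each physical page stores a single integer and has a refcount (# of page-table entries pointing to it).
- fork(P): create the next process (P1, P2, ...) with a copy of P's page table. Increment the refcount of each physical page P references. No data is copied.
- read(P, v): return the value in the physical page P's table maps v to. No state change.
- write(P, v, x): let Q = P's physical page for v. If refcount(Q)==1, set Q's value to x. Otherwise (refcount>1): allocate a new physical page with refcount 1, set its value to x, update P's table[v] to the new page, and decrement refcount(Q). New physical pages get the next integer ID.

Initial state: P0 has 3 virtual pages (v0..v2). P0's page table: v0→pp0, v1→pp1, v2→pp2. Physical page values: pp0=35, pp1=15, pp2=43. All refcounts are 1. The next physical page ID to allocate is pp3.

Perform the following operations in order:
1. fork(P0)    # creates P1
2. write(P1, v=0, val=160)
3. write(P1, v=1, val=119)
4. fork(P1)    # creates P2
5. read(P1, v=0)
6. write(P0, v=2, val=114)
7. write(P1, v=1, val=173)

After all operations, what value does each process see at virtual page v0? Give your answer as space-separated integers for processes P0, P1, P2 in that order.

Answer: 35 160 160

Derivation:
Op 1: fork(P0) -> P1. 3 ppages; refcounts: pp0:2 pp1:2 pp2:2
Op 2: write(P1, v0, 160). refcount(pp0)=2>1 -> COPY to pp3. 4 ppages; refcounts: pp0:1 pp1:2 pp2:2 pp3:1
Op 3: write(P1, v1, 119). refcount(pp1)=2>1 -> COPY to pp4. 5 ppages; refcounts: pp0:1 pp1:1 pp2:2 pp3:1 pp4:1
Op 4: fork(P1) -> P2. 5 ppages; refcounts: pp0:1 pp1:1 pp2:3 pp3:2 pp4:2
Op 5: read(P1, v0) -> 160. No state change.
Op 6: write(P0, v2, 114). refcount(pp2)=3>1 -> COPY to pp5. 6 ppages; refcounts: pp0:1 pp1:1 pp2:2 pp3:2 pp4:2 pp5:1
Op 7: write(P1, v1, 173). refcount(pp4)=2>1 -> COPY to pp6. 7 ppages; refcounts: pp0:1 pp1:1 pp2:2 pp3:2 pp4:1 pp5:1 pp6:1
P0: v0 -> pp0 = 35
P1: v0 -> pp3 = 160
P2: v0 -> pp3 = 160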